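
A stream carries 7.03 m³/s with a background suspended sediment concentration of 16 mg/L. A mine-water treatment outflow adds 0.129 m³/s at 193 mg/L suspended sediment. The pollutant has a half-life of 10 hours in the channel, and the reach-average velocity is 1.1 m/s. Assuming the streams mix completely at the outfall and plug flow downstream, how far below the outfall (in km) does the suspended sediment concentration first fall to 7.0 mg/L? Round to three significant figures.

Conservation of mass: C = (7.030·16.00 + 0.1290·193.0) / 7.159 = 137.4/7.159 = 19.19 mg/L.
Half-life 10 h → k = ln 2 / 10 = 0.06931 h⁻¹ = 1.664 d⁻¹.
Set 19.19·exp(−k·t) = 7.0 → t = ln(19.19/7.0)/k = 52380 s = 14.55 h.
Distance = v·t = 1.1·52380 = 57610 m = 57.61 km.

57.6 km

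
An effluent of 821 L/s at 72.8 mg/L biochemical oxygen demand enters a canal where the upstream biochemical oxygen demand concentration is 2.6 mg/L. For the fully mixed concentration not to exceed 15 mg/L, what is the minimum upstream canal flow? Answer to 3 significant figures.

Set C_mix = 15: (Q·2.600 + 821.0·72.80) / (Q + 821.0) = 15
→ Q = 821.0·(72.80 − 15)/(15 − 2.600) = 3827 L/s.

3830 L/s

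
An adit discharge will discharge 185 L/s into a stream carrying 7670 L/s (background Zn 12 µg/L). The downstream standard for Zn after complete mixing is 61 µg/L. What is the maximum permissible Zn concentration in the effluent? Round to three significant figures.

2090 µg/L

At the limit, (Qr·Cr + Qe·Cₑ)/(Qr + Qe) = 61:
Cₑ = (7855·61 − 7670·12.00) / 185.0 = 2093 µg/L.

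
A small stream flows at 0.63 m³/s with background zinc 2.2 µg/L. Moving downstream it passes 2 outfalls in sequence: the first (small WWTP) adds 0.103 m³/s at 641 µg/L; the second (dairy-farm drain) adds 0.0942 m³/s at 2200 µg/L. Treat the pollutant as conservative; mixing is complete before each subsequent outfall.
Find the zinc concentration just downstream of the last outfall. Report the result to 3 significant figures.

After outfall 1: Q = 0.6300 + 0.1030 = 0.7330 m³/s; C = (0.6300·2.200 + 0.1030·641.0)/0.7330 = 91.96 µg/L.
After outfall 2: Q = 0.7330 + 0.09420 = 0.8272 m³/s; C = (0.7330·91.96 + 0.09420·2200)/0.8272 = 332.0 µg/L.

332 µg/L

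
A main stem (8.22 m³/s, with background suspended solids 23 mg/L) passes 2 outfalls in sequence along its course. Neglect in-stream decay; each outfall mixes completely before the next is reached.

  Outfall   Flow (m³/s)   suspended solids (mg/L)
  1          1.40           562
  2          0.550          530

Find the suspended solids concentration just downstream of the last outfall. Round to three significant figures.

125 mg/L

Outfall 1: combined Q = 9.620 m³/s; C = (8.220·23.00 + 1.400·562.0)/9.620 = 101.4 mg/L.
Outfall 2: combined Q = 10.17 m³/s; C = (9.620·101.4 + 0.5500·530.0)/10.17 = 124.6 mg/L.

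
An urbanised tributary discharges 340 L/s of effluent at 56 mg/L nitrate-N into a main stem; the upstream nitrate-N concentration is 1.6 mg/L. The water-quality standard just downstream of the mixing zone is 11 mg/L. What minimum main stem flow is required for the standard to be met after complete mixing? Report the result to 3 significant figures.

1630 L/s

Set C_mix = 11: (Q·1.600 + 340.0·56.00) / (Q + 340.0) = 11
→ Q = 340.0·(56.00 − 11)/(11 − 1.600) = 1628 L/s.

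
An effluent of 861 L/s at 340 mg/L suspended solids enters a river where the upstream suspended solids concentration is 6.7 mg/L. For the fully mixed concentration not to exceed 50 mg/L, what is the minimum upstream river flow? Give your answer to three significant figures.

5770 L/s

Set C_mix = 50: (Q·6.700 + 861.0·340.0) / (Q + 861.0) = 50
→ Q = 861.0·(340.0 − 50)/(50 − 6.700) = 5767 L/s.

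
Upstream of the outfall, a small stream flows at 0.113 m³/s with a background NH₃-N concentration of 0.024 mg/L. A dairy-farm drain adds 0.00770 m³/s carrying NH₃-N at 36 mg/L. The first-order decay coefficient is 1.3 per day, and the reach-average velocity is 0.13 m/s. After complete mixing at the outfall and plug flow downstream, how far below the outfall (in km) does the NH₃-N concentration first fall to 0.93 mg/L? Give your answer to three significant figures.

7.89 km

Mixed concentration C = ΣQC/ΣQ = (0.1130·0.02400 + 0.007700·36.00) / 0.1207 = 0.2799/0.1207 = 2.319 mg/L.
Set 2.319·exp(−k·t) = 0.93 → t = ln(2.319/0.93)/k = 60730 s = 16.87 h.
Distance = v·t = 0.13·60730 = 7895 m = 7.895 km.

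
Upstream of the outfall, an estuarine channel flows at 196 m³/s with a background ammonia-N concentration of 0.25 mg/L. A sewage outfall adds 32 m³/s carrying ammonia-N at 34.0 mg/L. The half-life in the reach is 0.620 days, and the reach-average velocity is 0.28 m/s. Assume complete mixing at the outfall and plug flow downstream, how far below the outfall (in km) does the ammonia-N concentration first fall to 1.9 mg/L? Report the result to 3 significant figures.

Conservation of mass: C = (196.0·0.2500 + 32.00·34.00) / 228.0 = 1137/228.0 = 4.987 mg/L.
Half-life 0.620 d → k = ln 2 / 0.620 = 1.118 d⁻¹.
Set 4.987·exp(−k·t) = 1.9 → t = ln(4.987/1.9)/k = 74570 s = 20.71 h.
Distance = v·t = 0.28·74570 = 20880 m = 20.88 km.

20.9 km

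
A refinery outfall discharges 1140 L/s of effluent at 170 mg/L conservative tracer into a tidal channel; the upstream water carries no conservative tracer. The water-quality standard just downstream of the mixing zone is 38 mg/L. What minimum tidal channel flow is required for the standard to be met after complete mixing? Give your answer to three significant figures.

3960 L/s

Set C_mix = 38: (Q·0 + 1140·170.0) / (Q + 1140) = 38
→ Q = 1140·(170.0 − 38)/(38 − 0) = 3960 L/s.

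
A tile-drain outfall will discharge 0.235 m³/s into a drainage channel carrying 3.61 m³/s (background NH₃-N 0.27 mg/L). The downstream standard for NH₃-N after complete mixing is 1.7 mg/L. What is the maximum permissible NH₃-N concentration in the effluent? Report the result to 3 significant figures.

At the limit, (Qr·Cr + Qe·Cₑ)/(Qr + Qe) = 1.7:
Cₑ = (3.845·1.7 − 3.610·0.2700) / 0.2350 = 23.67 mg/L.

23.7 mg/L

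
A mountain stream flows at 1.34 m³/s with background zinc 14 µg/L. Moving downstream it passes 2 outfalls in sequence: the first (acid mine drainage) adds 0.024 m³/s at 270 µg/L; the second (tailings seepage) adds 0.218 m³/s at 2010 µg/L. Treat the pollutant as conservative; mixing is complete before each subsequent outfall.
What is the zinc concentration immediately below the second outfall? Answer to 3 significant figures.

293 µg/L

Below outfall 1: Q → 1.364 m³/s, C = (1.340·14.00 + 0.02400·270.0)/1.364 = 18.50 µg/L.
Below outfall 2: Q → 1.582 m³/s, C = (1.364·18.50 + 0.2180·2010)/1.582 = 292.9 µg/L.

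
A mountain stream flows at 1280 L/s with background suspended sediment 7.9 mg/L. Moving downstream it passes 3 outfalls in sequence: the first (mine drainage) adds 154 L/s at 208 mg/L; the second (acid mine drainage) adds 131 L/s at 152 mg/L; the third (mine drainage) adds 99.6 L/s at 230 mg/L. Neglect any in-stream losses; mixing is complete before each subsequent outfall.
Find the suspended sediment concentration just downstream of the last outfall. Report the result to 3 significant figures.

51.0 mg/L

Outfall 1: combined Q = 1434 L/s; C = (1280·7.900 + 154.0·208.0)/1434 = 29.39 mg/L.
Outfall 2: combined Q = 1565 L/s; C = (1434·29.39 + 131.0·152.0)/1565 = 39.65 mg/L.
Outfall 3: combined Q = 1665 L/s; C = (1565·39.65 + 99.60·230.0)/1665 = 51.04 mg/L.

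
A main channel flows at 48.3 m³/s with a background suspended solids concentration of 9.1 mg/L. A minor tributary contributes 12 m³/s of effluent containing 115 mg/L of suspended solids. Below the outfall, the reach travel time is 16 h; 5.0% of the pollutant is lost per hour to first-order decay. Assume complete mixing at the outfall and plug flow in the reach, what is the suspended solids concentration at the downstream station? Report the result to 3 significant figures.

After mixing, C = (48.30·9.100 + 12.00·115.0) / 60.30 = 1820/60.30 = 30.17 mg/L.
5.0%/h lost → k = −ln(1 − 0.05) = 0.05129 h⁻¹.
First-order decay: C = 30.17·exp(−k·t) = 30.17·0.4401 = 13.28 mg/L.

13.3 mg/L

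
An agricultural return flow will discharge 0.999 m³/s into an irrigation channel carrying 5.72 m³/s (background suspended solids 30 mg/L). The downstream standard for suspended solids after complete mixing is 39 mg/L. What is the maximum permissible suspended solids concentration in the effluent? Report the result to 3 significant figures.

90.5 mg/L

At the limit, (Qr·Cr + Qe·Cₑ)/(Qr + Qe) = 39:
Cₑ = (6.719·39 − 5.720·30.00) / 0.9990 = 90.53 mg/L.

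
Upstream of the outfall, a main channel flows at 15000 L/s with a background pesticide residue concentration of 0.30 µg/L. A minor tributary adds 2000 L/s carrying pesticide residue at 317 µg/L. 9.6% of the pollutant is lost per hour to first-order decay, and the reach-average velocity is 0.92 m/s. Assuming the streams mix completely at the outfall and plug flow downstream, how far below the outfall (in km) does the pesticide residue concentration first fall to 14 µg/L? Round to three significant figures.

32.4 km

Mass balance: C = (15000·0.3000 + 2000·317.0) / 17000 = 638500/17000 = 37.56 µg/L.
9.6%/h lost → k = −ln(1 − 0.096) = 0.1009 h⁻¹.
Set 37.56·exp(−k·t) = 14 → t = ln(37.56/14)/k = 35200 s = 9.778 h.
Distance = v·t = 0.92·35200 = 32380 m = 32.38 km.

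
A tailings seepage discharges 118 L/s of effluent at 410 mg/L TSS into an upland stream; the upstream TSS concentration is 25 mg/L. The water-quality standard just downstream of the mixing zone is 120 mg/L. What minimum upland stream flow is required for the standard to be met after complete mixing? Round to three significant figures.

360 L/s

Set C_mix = 120: (Q·25.00 + 118.0·410.0) / (Q + 118.0) = 120
→ Q = 118.0·(410.0 − 120)/(120 − 25.00) = 360.2 L/s.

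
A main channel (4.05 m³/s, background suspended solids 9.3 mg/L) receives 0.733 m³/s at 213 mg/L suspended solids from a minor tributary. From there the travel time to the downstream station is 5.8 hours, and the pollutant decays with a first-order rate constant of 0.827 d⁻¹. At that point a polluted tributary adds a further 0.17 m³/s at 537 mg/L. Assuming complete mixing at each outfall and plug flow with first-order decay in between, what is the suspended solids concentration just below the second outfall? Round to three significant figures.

50.5 mg/L

After mixing, C = (4.050·9.300 + 0.7330·213.0) / 4.783 = 193.8/4.783 = 40.52 mg/L; combined flow 4.783 m³/s.
Applying C = C₀e^(−kt): 40.52 × 0.8188 = 33.18 mg/L.
Second outfall: C = (4.783·33.18 + 0.1700·537.0)/4.953 = 50.47 mg/L.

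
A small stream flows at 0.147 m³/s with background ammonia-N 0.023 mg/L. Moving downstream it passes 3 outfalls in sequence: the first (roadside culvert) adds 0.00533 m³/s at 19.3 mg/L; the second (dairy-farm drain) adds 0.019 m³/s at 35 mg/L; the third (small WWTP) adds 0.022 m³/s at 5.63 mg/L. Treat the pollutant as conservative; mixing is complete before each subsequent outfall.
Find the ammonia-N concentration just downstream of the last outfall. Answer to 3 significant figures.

4.63 mg/L

Below outfall 1: Q → 0.1523 m³/s, C = (0.1470·0.02300 + 0.005330·19.30)/0.1523 = 0.6975 mg/L.
Below outfall 2: Q → 0.1713 m³/s, C = (0.1523·0.6975 + 0.01900·35.00)/0.1713 = 4.502 mg/L.
Below outfall 3: Q → 0.1933 m³/s, C = (0.1713·4.502 + 0.02200·5.630)/0.1933 = 4.630 mg/L.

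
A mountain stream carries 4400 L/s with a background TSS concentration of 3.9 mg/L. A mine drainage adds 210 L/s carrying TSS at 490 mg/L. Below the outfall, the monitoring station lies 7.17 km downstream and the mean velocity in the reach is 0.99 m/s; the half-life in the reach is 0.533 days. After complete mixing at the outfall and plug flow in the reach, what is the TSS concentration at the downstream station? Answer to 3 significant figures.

23.4 mg/L

Flow-weighted average: C = (4400·3.900 + 210.0·490.0) / 4610 = 120100/4610 = 26.04 mg/L.
Travel time t = 7.17·1000 / 0.99 = 7242 s = 2.012 h.
Half-life 0.533 d → k = ln 2 / 0.533 = 1.300 d⁻¹.
Applying C = C₀e^(−kt): 26.04 × 0.8967 = 23.35 mg/L.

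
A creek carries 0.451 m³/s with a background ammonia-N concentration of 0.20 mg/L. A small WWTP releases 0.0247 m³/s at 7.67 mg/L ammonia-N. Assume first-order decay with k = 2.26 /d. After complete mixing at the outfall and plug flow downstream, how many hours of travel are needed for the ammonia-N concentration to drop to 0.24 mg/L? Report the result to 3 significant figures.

9.51 h

After mixing, C = (0.4510·0.2000 + 0.02470·7.670) / 0.4757 = 0.2796/0.4757 = 0.5879 mg/L.
0.5879·exp(−k·t) = 0.24 → t = ln(0.5879/0.24)/k = 34250 s = 9.514 h.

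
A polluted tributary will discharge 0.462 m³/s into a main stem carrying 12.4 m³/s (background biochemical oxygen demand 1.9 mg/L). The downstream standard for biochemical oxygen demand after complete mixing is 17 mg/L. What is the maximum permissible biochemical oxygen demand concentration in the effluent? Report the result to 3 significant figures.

At the limit, (Qr·Cr + Qe·Cₑ)/(Qr + Qe) = 17:
Cₑ = (12.86·17 − 12.40·1.900) / 0.4620 = 422.3 mg/L.

422 mg/L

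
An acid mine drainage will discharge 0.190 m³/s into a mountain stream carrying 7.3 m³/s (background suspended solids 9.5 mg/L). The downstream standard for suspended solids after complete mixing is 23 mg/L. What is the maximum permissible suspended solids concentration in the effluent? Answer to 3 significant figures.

At the limit, (Qr·Cr + Qe·Cₑ)/(Qr + Qe) = 23:
Cₑ = (7.490·23 − 7.300·9.500) / 0.1900 = 541.7 mg/L.

542 mg/L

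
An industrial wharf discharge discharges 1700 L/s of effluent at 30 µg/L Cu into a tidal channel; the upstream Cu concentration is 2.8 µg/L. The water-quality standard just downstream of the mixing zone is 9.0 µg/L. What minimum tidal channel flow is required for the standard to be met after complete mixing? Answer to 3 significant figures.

5760 L/s

Set C_mix = 9.0: (Q·2.800 + 1700·30.00) / (Q + 1700) = 9.0
→ Q = 1700·(30.00 − 9.0)/(9.0 − 2.800) = 5758 L/s.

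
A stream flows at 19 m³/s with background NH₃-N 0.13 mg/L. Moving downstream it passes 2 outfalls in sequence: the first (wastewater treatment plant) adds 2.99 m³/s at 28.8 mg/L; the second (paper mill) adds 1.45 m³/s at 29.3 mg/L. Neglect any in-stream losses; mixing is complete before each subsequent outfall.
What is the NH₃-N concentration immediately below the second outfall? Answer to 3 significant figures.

5.59 mg/L

Below outfall 1: Q → 21.99 m³/s, C = (19.00·0.1300 + 2.990·28.80)/21.99 = 4.028 mg/L.
Below outfall 2: Q → 23.44 m³/s, C = (21.99·4.028 + 1.450·29.30)/23.44 = 5.592 mg/L.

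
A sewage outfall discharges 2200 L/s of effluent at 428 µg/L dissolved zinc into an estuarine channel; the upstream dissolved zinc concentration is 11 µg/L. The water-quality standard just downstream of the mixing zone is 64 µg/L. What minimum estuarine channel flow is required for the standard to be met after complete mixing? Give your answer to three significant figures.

15100 L/s

Set C_mix = 64: (Q·11.00 + 2200·428.0) / (Q + 2200) = 64
→ Q = 2200·(428.0 − 64)/(64 − 11.00) = 15110 L/s.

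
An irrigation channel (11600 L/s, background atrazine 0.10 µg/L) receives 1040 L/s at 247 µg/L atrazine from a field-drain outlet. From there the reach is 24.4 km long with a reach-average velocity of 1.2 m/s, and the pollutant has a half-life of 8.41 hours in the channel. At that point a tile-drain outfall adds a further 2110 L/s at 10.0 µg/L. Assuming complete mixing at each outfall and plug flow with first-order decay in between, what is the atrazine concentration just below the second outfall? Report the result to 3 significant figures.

12.4 µg/L

Mass balance: C = (11600·0.1000 + 1040·247.0) / 12640 = 258000/12640 = 20.41 µg/L; combined flow 12640 L/s.
Travel time t = 24.4·1000 / 1.2 = 20330 s = 5.648 h.
Half-life 8.41 h → k = ln 2 / 8.41 = 0.08242 h⁻¹ = 1.978 d⁻¹.
After decay, C = 20.41 × e^(−kt) = 20.41 × 0.6278 = 12.82 µg/L.
Second outfall: C = (12640·12.82 + 2110·10.00)/14750 = 12.41 µg/L.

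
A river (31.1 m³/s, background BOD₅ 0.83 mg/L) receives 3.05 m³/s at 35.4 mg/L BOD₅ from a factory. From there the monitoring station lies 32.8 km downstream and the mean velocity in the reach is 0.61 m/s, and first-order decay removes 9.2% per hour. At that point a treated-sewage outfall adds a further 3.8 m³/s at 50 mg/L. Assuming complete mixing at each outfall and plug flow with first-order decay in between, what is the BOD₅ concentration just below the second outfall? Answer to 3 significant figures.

5.84 mg/L

Flow-weighted average: C = (31.10·0.8300 + 3.050·35.40) / 34.15 = 133.8/34.15 = 3.918 mg/L; combined flow 34.15 m³/s.
Travel time t = 32.8·1000 / 0.61 = 53770 s = 14.94 h.
9.2%/h lost → k = −ln(1 − 0.092) = 0.09651 h⁻¹.
First-order decay: C = 3.918·exp(−k·t) = 3.918·0.2366 = 0.9268 mg/L.
At the second outfall, C = (34.15·0.9268 + 3.800·50.00) / (34.15 + 3.800) = 5.841 mg/L.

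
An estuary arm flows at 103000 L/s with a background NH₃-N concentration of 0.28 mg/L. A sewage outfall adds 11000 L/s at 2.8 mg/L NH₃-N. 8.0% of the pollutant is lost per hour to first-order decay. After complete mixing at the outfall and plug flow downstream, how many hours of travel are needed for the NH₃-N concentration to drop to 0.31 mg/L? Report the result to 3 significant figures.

After mixing, C = (103000·0.2800 + 11000·2.800) / 114000 = 59640/114000 = 0.5232 mg/L.
8.0%/h lost → k = −ln(1 − 0.08) = 0.08338 h⁻¹.
0.5232·exp(−k·t) = 0.31 → t = ln(0.5232/0.31)/k = 22590 s = 6.276 h.

6.28 h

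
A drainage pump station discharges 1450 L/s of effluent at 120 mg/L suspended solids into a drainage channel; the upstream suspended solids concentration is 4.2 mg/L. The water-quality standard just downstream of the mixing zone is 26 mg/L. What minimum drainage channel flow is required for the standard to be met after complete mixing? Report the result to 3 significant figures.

Set C_mix = 26: (Q·4.200 + 1450·120.0) / (Q + 1450) = 26
→ Q = 1450·(120.0 − 26)/(26 − 4.200) = 6252 L/s.

6250 L/s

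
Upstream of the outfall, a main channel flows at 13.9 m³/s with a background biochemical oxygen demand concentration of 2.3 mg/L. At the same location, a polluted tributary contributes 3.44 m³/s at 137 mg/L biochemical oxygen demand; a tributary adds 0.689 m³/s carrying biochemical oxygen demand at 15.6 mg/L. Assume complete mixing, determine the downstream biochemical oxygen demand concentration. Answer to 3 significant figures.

Mass balance: C = (13.90·2.300 + 3.440·137.0 + 0.6890·15.60) / 18.03 = 514.0/18.03 = 28.51 mg/L.

28.5 mg/L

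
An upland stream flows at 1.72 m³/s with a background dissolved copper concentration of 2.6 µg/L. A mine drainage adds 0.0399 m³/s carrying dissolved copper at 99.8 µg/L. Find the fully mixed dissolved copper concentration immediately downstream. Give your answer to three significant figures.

4.80 µg/L

After mixing, C = (1.720·2.600 + 0.03990·99.80) / 1.760 = 8.454/1.760 = 4.804 µg/L.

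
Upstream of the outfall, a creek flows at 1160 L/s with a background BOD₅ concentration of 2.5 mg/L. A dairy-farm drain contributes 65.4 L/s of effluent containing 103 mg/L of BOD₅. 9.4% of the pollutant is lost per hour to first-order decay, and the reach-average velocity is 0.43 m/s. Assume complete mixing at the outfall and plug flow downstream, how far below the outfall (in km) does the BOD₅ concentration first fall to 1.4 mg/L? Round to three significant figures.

27.1 km

Mixed concentration C = ΣQC/ΣQ = (1160·2.500 + 65.40·103.0) / 1225 = 9636/1225 = 7.864 mg/L.
9.4%/h lost → k = −ln(1 − 0.094) = 0.09872 h⁻¹.
Set 7.864·exp(−k·t) = 1.4 → t = ln(7.864/1.4)/k = 62940 s = 17.48 h.
Distance = v·t = 0.43·62940 = 27060 m = 27.06 km.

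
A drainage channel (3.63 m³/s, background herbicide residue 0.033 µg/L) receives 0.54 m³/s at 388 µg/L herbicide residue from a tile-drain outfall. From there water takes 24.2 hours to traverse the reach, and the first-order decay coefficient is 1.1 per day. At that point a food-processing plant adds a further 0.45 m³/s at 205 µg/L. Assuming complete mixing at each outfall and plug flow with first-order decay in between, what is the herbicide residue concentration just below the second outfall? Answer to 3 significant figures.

34.9 µg/L

Mass balance: C = (3.630·0.03300 + 0.5400·388.0) / 4.170 = 209.6/4.170 = 50.27 µg/L; combined flow 4.170 m³/s.
Decay over the reach: 50.27·exp(−kt) = 50.27·0.3298 = 16.58 µg/L.
Second outfall: C = (4.170·16.58 + 0.4500·205.0)/4.620 = 34.93 µg/L.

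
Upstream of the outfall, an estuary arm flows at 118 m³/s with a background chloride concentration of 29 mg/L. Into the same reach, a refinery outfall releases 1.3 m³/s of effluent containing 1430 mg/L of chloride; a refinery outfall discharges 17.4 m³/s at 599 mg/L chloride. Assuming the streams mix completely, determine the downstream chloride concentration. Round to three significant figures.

Conservation of mass: C = (118.0·29.00 + 1.300·1430 + 17.40·599.0) / 136.7 = 15700/136.7 = 114.9 mg/L.

115 mg/L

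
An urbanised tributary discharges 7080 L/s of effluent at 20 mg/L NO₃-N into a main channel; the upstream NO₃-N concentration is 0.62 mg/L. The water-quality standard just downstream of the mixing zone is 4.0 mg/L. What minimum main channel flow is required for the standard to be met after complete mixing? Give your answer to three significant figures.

33500 L/s

Set C_mix = 4.0: (Q·0.6200 + 7080·20.00) / (Q + 7080) = 4.0
→ Q = 7080·(20.00 − 4.0)/(4.0 − 0.6200) = 33510 L/s.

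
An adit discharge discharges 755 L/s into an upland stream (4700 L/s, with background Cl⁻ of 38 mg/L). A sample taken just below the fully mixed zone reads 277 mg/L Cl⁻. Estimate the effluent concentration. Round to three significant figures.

1760 mg/L

Mass balance: 4700·38.00 + 755.0·Cₑ = 5455·277.0
→ Cₑ = (5455·277.0 − 4700·38.00) / 755.0 = 1765 mg/L.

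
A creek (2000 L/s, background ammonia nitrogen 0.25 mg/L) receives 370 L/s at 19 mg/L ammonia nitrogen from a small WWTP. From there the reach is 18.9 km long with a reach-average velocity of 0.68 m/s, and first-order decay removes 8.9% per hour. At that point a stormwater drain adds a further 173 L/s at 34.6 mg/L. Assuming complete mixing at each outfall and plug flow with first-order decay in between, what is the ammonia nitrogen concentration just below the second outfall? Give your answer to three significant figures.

Mixed concentration C = ΣQC/ΣQ = (2000·0.2500 + 370.0·19.00) / 2370 = 7530/2370 = 3.177 mg/L; combined flow 2370 L/s.
Travel time t = 18.9·1000 / 0.68 = 27790 s = 7.721 h.
8.9%/h lost → k = −ln(1 − 0.089) = 0.09321 h⁻¹.
First-order decay: C = 3.177·exp(−k·t) = 3.177·0.4869 = 1.547 mg/L.
At the second outfall, C = (2370·1.547 + 173.0·34.60) / (2370 + 173.0) = 3.796 mg/L.

3.80 mg/L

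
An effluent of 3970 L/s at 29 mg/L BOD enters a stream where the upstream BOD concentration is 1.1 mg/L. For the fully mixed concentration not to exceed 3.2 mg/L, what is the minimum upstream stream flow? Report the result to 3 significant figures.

Set C_mix = 3.2: (Q·1.100 + 3970·29.00) / (Q + 3970) = 3.2
→ Q = 3970·(29.00 − 3.2)/(3.2 − 1.100) = 48770 L/s.

48800 L/s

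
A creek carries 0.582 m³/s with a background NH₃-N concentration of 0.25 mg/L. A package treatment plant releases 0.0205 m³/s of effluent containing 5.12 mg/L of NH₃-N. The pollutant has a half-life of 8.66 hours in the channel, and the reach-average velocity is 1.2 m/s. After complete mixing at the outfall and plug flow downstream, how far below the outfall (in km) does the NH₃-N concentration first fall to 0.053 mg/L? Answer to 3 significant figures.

111 km

Conservation of mass: C = (0.5820·0.2500 + 0.02050·5.120) / 0.6025 = 0.2505/0.6025 = 0.4157 mg/L.
Half-life 8.66 h → k = ln 2 / 8.66 = 0.08004 h⁻¹ = 1.921 d⁻¹.
Set 0.4157·exp(−k·t) = 0.053 → t = ln(0.4157/0.053)/k = 92640 s = 25.73 h.
Distance = v·t = 1.2·92640 = 111200 m = 111.2 km.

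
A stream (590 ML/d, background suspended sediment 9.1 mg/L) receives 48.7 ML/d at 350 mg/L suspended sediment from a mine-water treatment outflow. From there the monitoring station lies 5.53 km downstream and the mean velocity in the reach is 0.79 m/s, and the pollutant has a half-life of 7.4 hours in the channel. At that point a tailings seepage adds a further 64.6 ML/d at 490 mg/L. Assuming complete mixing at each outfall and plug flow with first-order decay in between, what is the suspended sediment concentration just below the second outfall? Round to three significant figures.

71.6 mg/L

After mixing, C = (590.0·9.100 + 48.70·350.0) / 638.7 = 22410/638.7 = 35.09 mg/L; combined flow 638.7 ML/d.
Travel time t = 5.53·1000 / 0.79 = 7000 s = 1.944 h.
Half-life 7.4 h → k = ln 2 / 7.4 = 0.09367 h⁻¹ = 2.248 d⁻¹.
Applying C = C₀e^(−kt): 35.09 × 0.8335 = 29.25 mg/L.
At the second outfall, C = (638.7·29.25 + 64.60·490.0) / (638.7 + 64.60) = 71.57 mg/L.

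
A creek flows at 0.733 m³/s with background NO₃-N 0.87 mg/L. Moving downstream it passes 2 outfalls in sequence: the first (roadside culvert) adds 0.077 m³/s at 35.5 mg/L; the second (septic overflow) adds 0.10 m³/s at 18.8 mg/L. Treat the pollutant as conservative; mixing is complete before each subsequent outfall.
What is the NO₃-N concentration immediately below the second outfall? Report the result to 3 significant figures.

Outfall 1: combined Q = 0.8100 m³/s; C = (0.7330·0.8700 + 0.07700·35.50)/0.8100 = 4.162 mg/L.
Outfall 2: combined Q = 0.9100 m³/s; C = (0.8100·4.162 + 0.1000·18.80)/0.9100 = 5.771 mg/L.

5.77 mg/L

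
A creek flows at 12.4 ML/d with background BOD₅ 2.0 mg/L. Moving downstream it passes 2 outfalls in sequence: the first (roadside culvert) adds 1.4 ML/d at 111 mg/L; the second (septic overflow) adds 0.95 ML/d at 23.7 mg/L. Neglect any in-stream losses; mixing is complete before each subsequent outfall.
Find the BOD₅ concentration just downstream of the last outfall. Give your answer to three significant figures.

13.7 mg/L

After outfall 1: Q = 12.40 + 1.400 = 13.80 ML/d; C = (12.40·2.000 + 1.400·111.0)/13.80 = 13.06 mg/L.
After outfall 2: Q = 13.80 + 0.9500 = 14.75 ML/d; C = (13.80·13.06 + 0.9500·23.70)/14.75 = 13.74 mg/L.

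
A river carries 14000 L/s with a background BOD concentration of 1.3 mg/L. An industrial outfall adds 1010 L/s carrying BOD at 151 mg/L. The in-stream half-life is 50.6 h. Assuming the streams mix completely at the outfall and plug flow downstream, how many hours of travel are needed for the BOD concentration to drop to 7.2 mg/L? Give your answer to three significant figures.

33.4 h

Conservation of mass: C = (14000·1.300 + 1010·151.0) / 15010 = 170700/15010 = 11.37 mg/L.
Half-life 50.6 h → k = ln 2 / 50.6 = 0.01370 h⁻¹ = 0.3288 d⁻¹.
11.37·exp(−k·t) = 7.2 → t = ln(11.37/7.2)/k = 120100 s = 33.37 h.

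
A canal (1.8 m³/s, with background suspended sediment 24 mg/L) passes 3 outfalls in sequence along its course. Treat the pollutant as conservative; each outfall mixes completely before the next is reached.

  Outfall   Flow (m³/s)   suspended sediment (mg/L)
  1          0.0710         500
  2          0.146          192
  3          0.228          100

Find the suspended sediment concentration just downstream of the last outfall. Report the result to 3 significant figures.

After outfall 1: Q = 1.800 + 0.07100 = 1.871 m³/s; C = (1.800·24.00 + 0.07100·500.0)/1.871 = 42.06 mg/L.
After outfall 2: Q = 1.871 + 0.1460 = 2.017 m³/s; C = (1.871·42.06 + 0.1460·192.0)/2.017 = 52.92 mg/L.
After outfall 3: Q = 2.017 + 0.2280 = 2.245 m³/s; C = (2.017·52.92 + 0.2280·100.0)/2.245 = 57.70 mg/L.

57.7 mg/L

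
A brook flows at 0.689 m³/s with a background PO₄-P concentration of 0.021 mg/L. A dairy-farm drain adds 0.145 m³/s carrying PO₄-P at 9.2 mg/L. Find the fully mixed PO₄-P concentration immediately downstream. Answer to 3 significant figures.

1.62 mg/L

Flow-weighted average: C = (0.6890·0.02100 + 0.1450·9.200) / 0.8340 = 1.348/0.8340 = 1.617 mg/L.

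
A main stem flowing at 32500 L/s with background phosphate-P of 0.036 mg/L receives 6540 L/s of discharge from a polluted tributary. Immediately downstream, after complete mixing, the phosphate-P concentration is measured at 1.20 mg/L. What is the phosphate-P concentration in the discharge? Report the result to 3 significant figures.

6.98 mg/L

Mass balance: 32500·0.03600 + 6540·Cₑ = 39040·1.200
→ Cₑ = (39040·1.200 − 32500·0.03600) / 6540 = 6.984 mg/L.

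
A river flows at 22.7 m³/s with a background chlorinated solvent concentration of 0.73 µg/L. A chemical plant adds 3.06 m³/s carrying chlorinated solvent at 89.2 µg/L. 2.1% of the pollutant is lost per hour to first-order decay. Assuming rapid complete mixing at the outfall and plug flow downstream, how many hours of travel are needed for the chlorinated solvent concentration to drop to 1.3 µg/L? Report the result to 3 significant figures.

102 h

After mixing, C = (22.70·0.7300 + 3.060·89.20) / 25.76 = 289.5/25.76 = 11.24 µg/L.
2.1%/h lost → k = −ln(1 − 0.021) = 0.02122 h⁻¹.
11.24·exp(−k·t) = 1.3 → t = ln(11.24/1.3)/k = 365900 s = 101.6 h.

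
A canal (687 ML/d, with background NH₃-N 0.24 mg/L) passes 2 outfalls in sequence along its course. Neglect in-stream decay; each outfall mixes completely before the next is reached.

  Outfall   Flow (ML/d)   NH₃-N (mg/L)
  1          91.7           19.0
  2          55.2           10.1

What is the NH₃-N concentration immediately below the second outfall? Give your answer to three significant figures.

2.96 mg/L

After outfall 1: Q = 687.0 + 91.70 = 778.7 ML/d; C = (687.0·0.2400 + 91.70·19.00)/778.7 = 2.449 mg/L.
After outfall 2: Q = 778.7 + 55.20 = 833.9 ML/d; C = (778.7·2.449 + 55.20·10.10)/833.9 = 2.956 mg/L.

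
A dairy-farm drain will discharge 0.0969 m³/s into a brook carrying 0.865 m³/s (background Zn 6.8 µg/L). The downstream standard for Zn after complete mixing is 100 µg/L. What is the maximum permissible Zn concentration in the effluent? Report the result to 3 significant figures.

At the limit, (Qr·Cr + Qe·Cₑ)/(Qr + Qe) = 100:
Cₑ = (0.9619·100 − 0.8650·6.800) / 0.09690 = 932.0 µg/L.

932 µg/L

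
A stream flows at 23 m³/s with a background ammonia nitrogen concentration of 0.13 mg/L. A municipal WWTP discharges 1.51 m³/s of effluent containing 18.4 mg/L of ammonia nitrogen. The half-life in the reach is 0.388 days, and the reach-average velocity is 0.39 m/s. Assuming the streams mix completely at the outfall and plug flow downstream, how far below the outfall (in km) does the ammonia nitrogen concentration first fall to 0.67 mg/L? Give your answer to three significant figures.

Flow-weighted average: C = (23.00·0.1300 + 1.510·18.40) / 24.51 = 30.77/24.51 = 1.256 mg/L.
Half-life 0.388 d → k = ln 2 / 0.388 = 1.786 d⁻¹.
Set 1.256·exp(−k·t) = 0.67 → t = ln(1.256/0.67)/k = 30380 s = 8.438 h.
Distance = v·t = 0.39·30380 = 11850 m = 11.85 km.

11.8 km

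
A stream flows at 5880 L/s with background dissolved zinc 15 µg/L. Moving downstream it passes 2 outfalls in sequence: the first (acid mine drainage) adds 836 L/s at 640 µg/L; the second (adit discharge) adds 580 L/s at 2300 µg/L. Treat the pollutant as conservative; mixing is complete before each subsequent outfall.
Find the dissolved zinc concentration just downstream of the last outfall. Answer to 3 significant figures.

Outfall 1: combined Q = 6716 L/s; C = (5880·15.00 + 836.0·640.0)/6716 = 92.80 µg/L.
Outfall 2: combined Q = 7296 L/s; C = (6716·92.80 + 580.0·2300)/7296 = 268.3 µg/L.

268 µg/L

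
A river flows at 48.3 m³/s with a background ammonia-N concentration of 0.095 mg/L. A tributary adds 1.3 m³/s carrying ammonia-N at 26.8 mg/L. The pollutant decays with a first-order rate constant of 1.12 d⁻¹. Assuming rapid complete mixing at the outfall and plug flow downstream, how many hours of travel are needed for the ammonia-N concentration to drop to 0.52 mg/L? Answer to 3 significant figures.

9.09 h

Flow-weighted average: C = (48.30·0.09500 + 1.300·26.80) / 49.60 = 39.43/49.60 = 0.7949 mg/L.
0.7949·exp(−k·t) = 0.52 → t = ln(0.7949/0.52)/k = 32740 s = 9.095 h.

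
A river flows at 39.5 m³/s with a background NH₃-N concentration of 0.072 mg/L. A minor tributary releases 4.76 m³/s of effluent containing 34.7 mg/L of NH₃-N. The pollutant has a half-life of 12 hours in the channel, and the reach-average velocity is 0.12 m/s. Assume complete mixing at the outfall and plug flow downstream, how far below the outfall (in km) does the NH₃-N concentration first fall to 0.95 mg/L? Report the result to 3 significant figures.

10.4 km

Conservation of mass: C = (39.50·0.07200 + 4.760·34.70) / 44.26 = 168.0/44.26 = 3.796 mg/L.
Half-life 12 h → k = ln 2 / 12 = 0.05776 h⁻¹ = 1.386 d⁻¹.
Set 3.796·exp(−k·t) = 0.95 → t = ln(3.796/0.95)/k = 86340 s = 23.98 h.
Distance = v·t = 0.12·86340 = 10360 m = 10.36 km.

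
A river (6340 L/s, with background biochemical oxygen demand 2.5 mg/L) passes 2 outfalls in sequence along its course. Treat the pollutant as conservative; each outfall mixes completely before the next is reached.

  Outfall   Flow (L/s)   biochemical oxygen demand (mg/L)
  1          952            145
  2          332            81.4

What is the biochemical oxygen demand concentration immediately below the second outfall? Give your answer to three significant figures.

23.7 mg/L

Outfall 1: combined Q = 7292 L/s; C = (6340·2.500 + 952.0·145.0)/7292 = 21.10 mg/L.
Outfall 2: combined Q = 7624 L/s; C = (7292·21.10 + 332.0·81.40)/7624 = 23.73 mg/L.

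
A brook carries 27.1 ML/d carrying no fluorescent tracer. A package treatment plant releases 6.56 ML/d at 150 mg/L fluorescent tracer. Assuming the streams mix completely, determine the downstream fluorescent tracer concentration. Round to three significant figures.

Conservation of mass: C = (27.10·0 + 6.560·150.0) / 33.66 = 984.0/33.66 = 29.23 mg/L.

29.2 mg/L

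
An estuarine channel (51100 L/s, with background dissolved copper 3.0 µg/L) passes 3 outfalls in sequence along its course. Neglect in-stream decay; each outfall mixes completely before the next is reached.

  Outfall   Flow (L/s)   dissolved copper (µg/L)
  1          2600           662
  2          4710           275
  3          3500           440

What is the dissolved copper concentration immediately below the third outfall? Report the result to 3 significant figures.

76.1 µg/L

Below outfall 1: Q → 53700 L/s, C = (51100·3.000 + 2600·662.0)/53700 = 34.91 µg/L.
Below outfall 2: Q → 58410 L/s, C = (53700·34.91 + 4710·275.0)/58410 = 54.27 µg/L.
Below outfall 3: Q → 61910 L/s, C = (58410·54.27 + 3500·440.0)/61910 = 76.07 µg/L.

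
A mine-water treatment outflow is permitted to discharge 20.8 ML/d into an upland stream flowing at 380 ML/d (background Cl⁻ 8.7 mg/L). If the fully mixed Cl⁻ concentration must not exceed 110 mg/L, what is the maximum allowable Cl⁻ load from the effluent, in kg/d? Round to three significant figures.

Mass balance at the limit: 380.0·8.700 + 20.80·Cₑ = 400.8·110 → Cₑ = 1961 mg/L.
20.80 ML/d = 0.2407 m³/s. Load = 0.2407 m³/s × 1961 g/m³ × 86 400 s/d = 40780 kg/d.

40800 kg/d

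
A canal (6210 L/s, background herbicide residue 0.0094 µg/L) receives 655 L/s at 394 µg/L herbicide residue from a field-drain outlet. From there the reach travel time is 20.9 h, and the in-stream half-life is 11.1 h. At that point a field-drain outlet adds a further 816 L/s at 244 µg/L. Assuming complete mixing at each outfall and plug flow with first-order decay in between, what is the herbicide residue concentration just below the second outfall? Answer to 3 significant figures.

After mixing, C = (6210·0.009400 + 655.0·394.0) / 6865 = 258100/6865 = 37.60 µg/L; combined flow 6865 L/s.
Half-life 11.1 h → k = ln 2 / 11.1 = 0.06245 h⁻¹ = 1.499 d⁻¹.
Applying C = C₀e^(−kt): 37.60 × 0.2711 = 10.20 µg/L.
At the second outfall, C = (6865·10.20 + 816.0·244.0) / (6865 + 816.0) = 35.03 µg/L.

35.0 µg/L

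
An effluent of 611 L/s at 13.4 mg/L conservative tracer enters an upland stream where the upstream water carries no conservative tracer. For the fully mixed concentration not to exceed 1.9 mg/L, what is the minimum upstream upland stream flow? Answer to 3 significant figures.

Set C_mix = 1.9: (Q·0 + 611.0·13.40) / (Q + 611.0) = 1.9
→ Q = 611.0·(13.40 − 1.9)/(1.9 − 0) = 3698 L/s.

3700 L/s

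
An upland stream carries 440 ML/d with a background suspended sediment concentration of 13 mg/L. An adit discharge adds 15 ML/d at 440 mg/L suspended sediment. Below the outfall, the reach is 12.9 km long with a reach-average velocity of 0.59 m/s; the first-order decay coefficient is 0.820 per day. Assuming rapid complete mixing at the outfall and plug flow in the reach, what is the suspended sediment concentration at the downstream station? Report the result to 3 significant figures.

Mass balance: C = (440.0·13.00 + 15.00·440.0) / 455.0 = 12320/455.0 = 27.08 mg/L.
Travel time t = 12.9·1000 / 0.59 = 21860 s = 6.073 h.
Applying C = C₀e^(−kt): 27.08 × 0.8126 = 22.00 mg/L.

22.0 mg/L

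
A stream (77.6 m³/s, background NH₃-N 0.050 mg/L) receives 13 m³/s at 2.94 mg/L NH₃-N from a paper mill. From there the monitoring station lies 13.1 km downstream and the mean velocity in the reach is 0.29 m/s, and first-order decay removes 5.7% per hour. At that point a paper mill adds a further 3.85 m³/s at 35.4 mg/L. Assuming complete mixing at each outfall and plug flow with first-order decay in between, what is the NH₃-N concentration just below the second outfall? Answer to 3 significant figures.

1.66 mg/L

Flow-weighted average: C = (77.60·0.05000 + 13.00·2.940) / 90.60 = 42.10/90.60 = 0.4647 mg/L; combined flow 90.60 m³/s.
Travel time t = 13.1·1000 / 0.29 = 45170 s = 12.55 h.
5.7%/h lost → k = −ln(1 − 0.057) = 0.05869 h⁻¹.
After decay, C = 0.4647 × e^(−kt) = 0.4647 × 0.4788 = 0.2225 mg/L.
At the second outfall, C = (90.60·0.2225 + 3.850·35.40) / (90.60 + 3.850) = 1.656 mg/L.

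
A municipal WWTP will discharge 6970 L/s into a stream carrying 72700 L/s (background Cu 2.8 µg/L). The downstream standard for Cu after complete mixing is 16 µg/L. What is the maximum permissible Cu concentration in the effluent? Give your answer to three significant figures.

At the limit, (Qr·Cr + Qe·Cₑ)/(Qr + Qe) = 16:
Cₑ = (79670·16 − 72700·2.800) / 6970 = 153.7 µg/L.

154 µg/L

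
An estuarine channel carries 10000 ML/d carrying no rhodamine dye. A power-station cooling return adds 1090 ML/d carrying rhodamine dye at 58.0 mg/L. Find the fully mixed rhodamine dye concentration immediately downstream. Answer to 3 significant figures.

5.70 mg/L

Mass balance: C = (10000·0 + 1090·58.00) / 11090 = 63220/11090 = 5.701 mg/L.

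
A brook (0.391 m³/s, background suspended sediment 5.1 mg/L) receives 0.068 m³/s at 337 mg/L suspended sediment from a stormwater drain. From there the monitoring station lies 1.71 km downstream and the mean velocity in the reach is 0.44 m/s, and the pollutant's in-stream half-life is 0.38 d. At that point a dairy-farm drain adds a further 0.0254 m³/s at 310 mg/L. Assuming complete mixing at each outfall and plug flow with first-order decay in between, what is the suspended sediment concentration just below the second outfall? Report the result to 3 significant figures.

Conservation of mass: C = (0.3910·5.100 + 0.06800·337.0) / 0.4590 = 24.91/0.4590 = 54.27 mg/L; combined flow 0.4590 m³/s.
Travel time t = 1.71·1000 / 0.44 = 3886 s = 1.080 h.
Half-life 0.38 d → k = ln 2 / 0.38 = 1.824 d⁻¹.
Applying C = C₀e^(−kt): 54.27 × 0.9212 = 50.00 mg/L.
Second outfall: C = (0.4590·50.00 + 0.02540·310.0)/0.4844 = 63.63 mg/L.

63.6 mg/L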